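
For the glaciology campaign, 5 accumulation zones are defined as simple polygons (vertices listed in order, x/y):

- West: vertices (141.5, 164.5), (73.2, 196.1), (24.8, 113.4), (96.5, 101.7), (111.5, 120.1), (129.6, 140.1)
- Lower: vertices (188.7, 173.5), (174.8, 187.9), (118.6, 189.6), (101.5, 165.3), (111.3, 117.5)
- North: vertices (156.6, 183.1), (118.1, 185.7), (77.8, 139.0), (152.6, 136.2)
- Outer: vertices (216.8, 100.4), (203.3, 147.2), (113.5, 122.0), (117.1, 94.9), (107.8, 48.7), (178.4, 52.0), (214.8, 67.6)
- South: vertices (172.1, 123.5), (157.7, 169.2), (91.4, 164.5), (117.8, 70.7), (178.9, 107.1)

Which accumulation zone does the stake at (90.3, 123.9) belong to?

West

Cast a ray rightward from (90.3, 123.9). For each polygon, the edges (by vertex number in listed order) whose endpoints lie on opposite sides of y = 123.9, where each meets that height, and whether that is right or left of the point:
West: 2–3 at x≈30.95 (left), 5–6 at x≈114.94 (right) → 1 crossing.
Lower: 4–5 at x≈109.99 (right), 5–1 at x≈120.15 (right) → 2 crossings.
North: no edge straddles that height → 0 crossings.
Outer: 1–2 at x≈210.02 (right), 2–3 at x≈120.27 (right) → 2 crossings.
South: 1–2 at x≈171.97 (right), 3–4 at x≈102.83 (right) → 2 crossings.
Only West has an odd count, so the point is inside West.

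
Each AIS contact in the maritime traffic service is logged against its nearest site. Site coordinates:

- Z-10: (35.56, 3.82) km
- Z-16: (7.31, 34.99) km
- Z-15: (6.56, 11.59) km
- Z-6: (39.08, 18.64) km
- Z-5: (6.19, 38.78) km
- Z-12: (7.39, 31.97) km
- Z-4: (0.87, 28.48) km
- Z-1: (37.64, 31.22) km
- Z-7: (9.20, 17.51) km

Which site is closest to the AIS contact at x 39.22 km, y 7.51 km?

Z-10

Squared distances to each site:
Z-10: 27.012; Z-16: 1773.399; Z-15: 1083.322; Z-6: 123.897; Z-5: 2068.794; Z-12: 1611.440; Z-4: 1910.463; Z-1: 564.661; Z-7: 1001.200.
Minimum at Z-10.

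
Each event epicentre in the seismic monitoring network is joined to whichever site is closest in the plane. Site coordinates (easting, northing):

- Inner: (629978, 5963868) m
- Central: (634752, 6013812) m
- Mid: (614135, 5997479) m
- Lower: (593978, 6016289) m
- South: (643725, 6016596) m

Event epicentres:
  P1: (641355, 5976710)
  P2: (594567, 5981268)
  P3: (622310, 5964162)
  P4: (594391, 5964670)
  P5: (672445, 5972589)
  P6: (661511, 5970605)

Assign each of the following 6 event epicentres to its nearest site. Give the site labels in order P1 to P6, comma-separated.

P1 → Inner (d²=294353093.00)
P2 → Mid (d²=645703145.00)
P3 → Inner (d²=58884660.00)
P4 → Inner (d²=1267077773.00)
P5 → Inner (d²=1879501930.00)
P6 → Inner (d²=1039717258.00)

Inner, Mid, Inner, Inner, Inner, Inner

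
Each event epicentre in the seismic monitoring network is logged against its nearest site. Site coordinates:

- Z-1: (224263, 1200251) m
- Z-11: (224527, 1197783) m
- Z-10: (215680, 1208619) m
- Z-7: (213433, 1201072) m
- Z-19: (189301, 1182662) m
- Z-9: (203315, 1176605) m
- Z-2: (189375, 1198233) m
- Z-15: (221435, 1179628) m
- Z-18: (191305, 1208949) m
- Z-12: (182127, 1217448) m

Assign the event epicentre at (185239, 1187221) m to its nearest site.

Squared distances to each site:
Z-1: 1692653476.000; Z-11: 1655102788.000; Z-10: 1384528885.000; Z-7: 986751837.000; Z-19: 37284325.000; Z-9: 439441232.000; Z-2: 138370640.000; Z-15: 1367804065.000; Z-18: 508902340.000; Z-12: 923356073.000.
Minimum at Z-19.

Z-19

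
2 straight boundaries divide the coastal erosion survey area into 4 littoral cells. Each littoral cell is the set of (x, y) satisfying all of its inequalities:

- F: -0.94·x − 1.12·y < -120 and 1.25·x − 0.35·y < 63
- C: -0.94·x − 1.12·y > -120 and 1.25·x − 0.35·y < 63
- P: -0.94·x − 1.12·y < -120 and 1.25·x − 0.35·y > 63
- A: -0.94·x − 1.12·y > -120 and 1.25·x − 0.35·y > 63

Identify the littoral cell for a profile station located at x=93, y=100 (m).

-0.94·93 − 1.12·100 = -199.420, which is < -120
1.25·93 − 0.35·100 = 81.250, which is > 63
This sign pattern matches P.

P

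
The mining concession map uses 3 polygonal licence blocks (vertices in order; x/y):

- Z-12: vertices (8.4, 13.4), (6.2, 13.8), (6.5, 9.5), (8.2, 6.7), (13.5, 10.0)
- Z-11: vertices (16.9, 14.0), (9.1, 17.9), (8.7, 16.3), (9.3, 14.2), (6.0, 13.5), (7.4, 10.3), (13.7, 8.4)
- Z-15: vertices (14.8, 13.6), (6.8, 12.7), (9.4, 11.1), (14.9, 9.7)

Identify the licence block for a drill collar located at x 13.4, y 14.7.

Cast a ray rightward from (13.4, 14.7). For each polygon, the edges (by vertex number in listed order) whose endpoints lie on opposite sides of y = 14.7, where each meets that height, and whether that is right or left of the point:
Z-12: no edge straddles that height → 0 crossings.
Z-11: 1–2 at x≈15.50 (right), 3–4 at x≈9.16 (left) → 1 crossing.
Z-15: no edge straddles that height → 0 crossings.
Only Z-11 has an odd count, so the point is inside Z-11.

Z-11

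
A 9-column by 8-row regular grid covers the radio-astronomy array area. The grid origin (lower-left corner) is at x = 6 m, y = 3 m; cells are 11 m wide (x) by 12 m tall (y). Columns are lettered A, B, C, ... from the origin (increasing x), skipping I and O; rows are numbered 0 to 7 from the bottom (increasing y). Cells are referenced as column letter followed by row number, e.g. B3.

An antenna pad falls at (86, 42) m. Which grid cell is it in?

Column index: ⌊(86 − 6) / 11⌋ = ⌊7.273⌋ = 7 → column H
Row offset from origin: ⌊(42 − 3) / 12⌋ = ⌊3.250⌋ = 3 → row 3

H3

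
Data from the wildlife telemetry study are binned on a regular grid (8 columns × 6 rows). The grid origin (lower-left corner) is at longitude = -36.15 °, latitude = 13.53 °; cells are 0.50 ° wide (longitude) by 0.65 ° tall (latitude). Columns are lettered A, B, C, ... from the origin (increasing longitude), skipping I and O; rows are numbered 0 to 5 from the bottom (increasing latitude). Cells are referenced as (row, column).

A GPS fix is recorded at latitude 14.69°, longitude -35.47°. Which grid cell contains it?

Column index: ⌊(-35.47 − -36.15) / 0.50⌋ = ⌊1.360⌋ = 1 → column B
Row offset from origin: ⌊(14.69 − 13.53) / 0.65⌋ = ⌊1.785⌋ = 1 → row 1

(1, B)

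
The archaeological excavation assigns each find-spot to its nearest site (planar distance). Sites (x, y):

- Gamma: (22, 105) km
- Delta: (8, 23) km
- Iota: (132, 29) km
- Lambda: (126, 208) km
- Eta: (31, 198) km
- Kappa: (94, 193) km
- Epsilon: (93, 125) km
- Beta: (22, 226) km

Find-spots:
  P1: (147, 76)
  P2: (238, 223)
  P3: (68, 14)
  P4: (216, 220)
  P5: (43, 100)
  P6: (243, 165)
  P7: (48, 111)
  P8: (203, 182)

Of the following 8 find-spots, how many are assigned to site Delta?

P1 → Iota
P2 → Lambda
P3 → Delta
P4 → Lambda
P5 → Gamma
P6 → Lambda
P7 → Gamma
P8 → Lambda
1 of the 8 goes to Delta.

1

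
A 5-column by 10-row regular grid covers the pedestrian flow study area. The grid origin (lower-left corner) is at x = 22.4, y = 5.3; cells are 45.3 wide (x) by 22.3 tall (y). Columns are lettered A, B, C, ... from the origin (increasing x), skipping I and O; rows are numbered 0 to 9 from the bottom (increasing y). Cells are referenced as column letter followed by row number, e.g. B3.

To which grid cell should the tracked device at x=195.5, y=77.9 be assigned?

Column index: ⌊(195.5 − 22.4) / 45.3⌋ = ⌊3.821⌋ = 3 → column D
Row offset from origin: ⌊(77.9 − 5.3) / 22.3⌋ = ⌊3.256⌋ = 3 → row 3

D3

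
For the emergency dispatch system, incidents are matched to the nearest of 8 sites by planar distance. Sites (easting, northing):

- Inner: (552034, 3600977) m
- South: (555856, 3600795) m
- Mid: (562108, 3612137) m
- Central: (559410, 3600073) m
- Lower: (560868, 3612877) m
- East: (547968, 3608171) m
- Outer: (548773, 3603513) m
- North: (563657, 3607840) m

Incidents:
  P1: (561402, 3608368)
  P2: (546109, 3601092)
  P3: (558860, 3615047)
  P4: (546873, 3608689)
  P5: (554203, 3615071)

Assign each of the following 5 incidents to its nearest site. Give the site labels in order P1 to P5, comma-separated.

North, Outer, Lower, East, Lower

P1 → North (d²=5363809.00)
P2 → Outer (d²=12958137.00)
P3 → Lower (d²=8740964.00)
P4 → East (d²=1467349.00)
P5 → Lower (d²=49235861.00)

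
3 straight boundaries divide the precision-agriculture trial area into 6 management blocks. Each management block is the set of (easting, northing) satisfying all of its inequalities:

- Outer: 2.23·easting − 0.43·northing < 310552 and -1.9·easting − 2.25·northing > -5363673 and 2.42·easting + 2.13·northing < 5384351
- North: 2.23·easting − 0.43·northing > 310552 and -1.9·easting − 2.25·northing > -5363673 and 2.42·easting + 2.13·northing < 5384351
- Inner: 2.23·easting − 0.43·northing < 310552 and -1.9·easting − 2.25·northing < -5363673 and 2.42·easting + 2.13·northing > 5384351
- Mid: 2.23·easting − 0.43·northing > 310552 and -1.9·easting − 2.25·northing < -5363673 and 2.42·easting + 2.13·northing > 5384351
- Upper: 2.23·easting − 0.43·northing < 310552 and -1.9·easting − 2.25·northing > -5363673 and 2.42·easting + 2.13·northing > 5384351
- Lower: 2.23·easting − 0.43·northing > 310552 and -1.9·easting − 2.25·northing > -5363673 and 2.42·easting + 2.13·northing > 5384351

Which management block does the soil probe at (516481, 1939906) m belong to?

2.23·516481 − 0.43·1939906 = 317593.050, which is > 310552
-1.9·516481 − 2.25·1939906 = -5346102.400, which is > -5363673
2.42·516481 + 2.13·1939906 = 5381883.800, which is < 5384351
This sign pattern matches North.

North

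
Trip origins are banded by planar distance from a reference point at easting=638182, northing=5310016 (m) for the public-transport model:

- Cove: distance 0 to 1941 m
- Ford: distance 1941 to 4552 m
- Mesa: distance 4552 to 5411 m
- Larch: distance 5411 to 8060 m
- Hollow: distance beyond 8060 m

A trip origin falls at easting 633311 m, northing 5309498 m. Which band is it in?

Distance = √((633311−638182)² + (5309498−5310016)²) = √(23726641.000 + 268324.000) = 4898.466 m.
4552 ≤ 4898.466 < 5411 → Mesa.

Mesa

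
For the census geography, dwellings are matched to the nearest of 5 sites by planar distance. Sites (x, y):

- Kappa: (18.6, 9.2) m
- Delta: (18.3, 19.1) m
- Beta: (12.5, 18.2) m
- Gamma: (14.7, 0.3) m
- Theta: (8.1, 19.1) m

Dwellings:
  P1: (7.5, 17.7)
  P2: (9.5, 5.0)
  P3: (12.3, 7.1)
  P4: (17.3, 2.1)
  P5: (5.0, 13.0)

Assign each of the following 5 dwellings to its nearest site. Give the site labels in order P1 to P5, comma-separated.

Theta, Gamma, Kappa, Gamma, Theta

P1 → Theta (d²=2.32)
P2 → Gamma (d²=49.13)
P3 → Kappa (d²=44.10)
P4 → Gamma (d²=10.00)
P5 → Theta (d²=46.82)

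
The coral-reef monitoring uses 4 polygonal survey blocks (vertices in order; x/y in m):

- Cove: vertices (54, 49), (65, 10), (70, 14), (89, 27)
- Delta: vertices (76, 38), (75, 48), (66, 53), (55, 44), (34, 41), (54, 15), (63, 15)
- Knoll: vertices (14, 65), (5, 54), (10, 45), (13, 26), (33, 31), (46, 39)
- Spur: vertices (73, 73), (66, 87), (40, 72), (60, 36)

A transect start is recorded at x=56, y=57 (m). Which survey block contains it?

Cast a ray rightward from (56, 57). For each polygon, the edges (by vertex number in listed order) whose endpoints lie on opposite sides of y = 57, where each meets that height, and whether that is right or left of the point:
Cove: no edge straddles that height → 0 crossings.
Delta: no edge straddles that height → 0 crossings.
Knoll: 1–2 at x≈7.5 (left), 6–1 at x≈23.8 (left) → 0 crossings.
Spur: 3–4 at x≈48.3 (left), 4–1 at x≈67.4 (right) → 1 crossing.
Only Spur has an odd count, so the point is inside Spur.

Spur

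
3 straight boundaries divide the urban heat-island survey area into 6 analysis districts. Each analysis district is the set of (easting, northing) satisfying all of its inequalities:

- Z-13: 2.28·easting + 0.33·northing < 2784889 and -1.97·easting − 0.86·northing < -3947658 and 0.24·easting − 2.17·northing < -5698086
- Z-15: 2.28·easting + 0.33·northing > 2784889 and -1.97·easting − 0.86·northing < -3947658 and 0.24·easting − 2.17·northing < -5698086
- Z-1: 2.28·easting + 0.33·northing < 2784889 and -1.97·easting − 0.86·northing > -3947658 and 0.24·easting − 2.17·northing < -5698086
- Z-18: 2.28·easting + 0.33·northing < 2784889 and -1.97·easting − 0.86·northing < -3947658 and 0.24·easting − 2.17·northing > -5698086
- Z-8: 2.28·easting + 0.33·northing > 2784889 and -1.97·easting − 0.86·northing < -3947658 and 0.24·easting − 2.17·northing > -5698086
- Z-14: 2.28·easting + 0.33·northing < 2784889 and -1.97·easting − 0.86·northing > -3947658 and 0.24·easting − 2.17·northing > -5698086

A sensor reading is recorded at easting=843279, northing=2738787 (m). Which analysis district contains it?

2.28·843279 + 0.33·2738787 = 2826475.830, which is > 2784889
-1.97·843279 − 0.86·2738787 = -4016616.450, which is < -3947658
0.24·843279 − 2.17·2738787 = -5740780.830, which is < -5698086
This sign pattern matches Z-15.

Z-15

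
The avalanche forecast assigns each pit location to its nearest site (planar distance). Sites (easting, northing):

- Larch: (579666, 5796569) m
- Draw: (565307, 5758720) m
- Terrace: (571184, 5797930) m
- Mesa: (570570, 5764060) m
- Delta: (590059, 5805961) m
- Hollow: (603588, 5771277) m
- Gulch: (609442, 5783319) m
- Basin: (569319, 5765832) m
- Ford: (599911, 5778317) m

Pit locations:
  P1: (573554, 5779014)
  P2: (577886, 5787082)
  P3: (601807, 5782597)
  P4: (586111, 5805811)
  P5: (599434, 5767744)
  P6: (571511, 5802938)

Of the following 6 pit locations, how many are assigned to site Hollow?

1

P1 → Basin
P2 → Larch
P3 → Ford
P4 → Delta
P5 → Hollow
P6 → Terrace
1 of the 6 goes to Hollow.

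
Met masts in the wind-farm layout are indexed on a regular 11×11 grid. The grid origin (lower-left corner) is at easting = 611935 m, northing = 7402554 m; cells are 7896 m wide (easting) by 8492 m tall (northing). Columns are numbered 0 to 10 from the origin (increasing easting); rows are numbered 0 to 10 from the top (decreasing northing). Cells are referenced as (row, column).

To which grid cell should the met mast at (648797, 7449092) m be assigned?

(5, 4)

Column index: ⌊(648797 − 611935) / 7896⌋ = ⌊4.668⌋ = 4
Row offset from origin: ⌊(7449092 − 7402554) / 8492⌋ = ⌊5.480⌋ = 5 → row 5 (counted from top)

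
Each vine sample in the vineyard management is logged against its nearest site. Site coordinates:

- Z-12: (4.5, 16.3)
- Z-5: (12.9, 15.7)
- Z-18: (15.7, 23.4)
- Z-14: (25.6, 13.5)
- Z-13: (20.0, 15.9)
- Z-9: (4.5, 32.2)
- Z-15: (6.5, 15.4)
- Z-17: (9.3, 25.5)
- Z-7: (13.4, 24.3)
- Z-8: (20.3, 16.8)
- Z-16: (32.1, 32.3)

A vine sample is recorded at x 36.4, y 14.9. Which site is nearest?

Squared distances to each site:
Z-12: 1019.570; Z-5: 552.890; Z-18: 500.740; Z-14: 118.600; Z-13: 269.960; Z-9: 1316.900; Z-15: 894.260; Z-17: 846.770; Z-7: 617.360; Z-8: 262.820; Z-16: 321.250.
Minimum at Z-14.

Z-14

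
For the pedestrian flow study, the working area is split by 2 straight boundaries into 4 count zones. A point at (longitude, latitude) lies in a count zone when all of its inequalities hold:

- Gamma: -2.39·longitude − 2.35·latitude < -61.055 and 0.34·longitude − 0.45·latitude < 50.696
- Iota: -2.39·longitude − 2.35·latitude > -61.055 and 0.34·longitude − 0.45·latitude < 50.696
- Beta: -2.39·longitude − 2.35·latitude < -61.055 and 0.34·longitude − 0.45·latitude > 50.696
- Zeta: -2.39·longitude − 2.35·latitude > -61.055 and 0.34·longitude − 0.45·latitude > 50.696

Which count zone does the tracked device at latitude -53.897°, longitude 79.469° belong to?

-2.39·79.469 − 2.35·-53.897 = -63.273, which is < -61.055
0.34·79.469 − 0.45·-53.897 = 51.273, which is > 50.696
This sign pattern matches Beta.

Beta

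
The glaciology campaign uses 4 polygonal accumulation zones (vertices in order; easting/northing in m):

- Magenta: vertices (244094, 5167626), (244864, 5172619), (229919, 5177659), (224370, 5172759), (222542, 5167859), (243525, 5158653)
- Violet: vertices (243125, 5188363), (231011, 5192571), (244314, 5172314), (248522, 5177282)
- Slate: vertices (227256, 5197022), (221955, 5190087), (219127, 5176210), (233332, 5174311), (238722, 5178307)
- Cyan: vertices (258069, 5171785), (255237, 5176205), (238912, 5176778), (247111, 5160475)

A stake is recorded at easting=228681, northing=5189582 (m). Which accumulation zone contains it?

Cast a ray rightward from (228681, 5189582). For each polygon, the edges (by vertex number in listed order) whose endpoints lie on opposite sides of northing = 5189582, where each meets that height, and whether that is right or left of the point:
Magenta: no edge straddles that height → 0 crossings.
Violet: 1–2 at easting≈239615.7 (right), 2–3 at easting≈232973.9 (right) → 2 crossings.
Slate: 2–3 at easting≈221852.1 (left), 5–1 at easting≈231814.2 (right) → 1 crossing.
Cyan: no edge straddles that height → 0 crossings.
Only Slate has an odd count, so the point is inside Slate.

Slate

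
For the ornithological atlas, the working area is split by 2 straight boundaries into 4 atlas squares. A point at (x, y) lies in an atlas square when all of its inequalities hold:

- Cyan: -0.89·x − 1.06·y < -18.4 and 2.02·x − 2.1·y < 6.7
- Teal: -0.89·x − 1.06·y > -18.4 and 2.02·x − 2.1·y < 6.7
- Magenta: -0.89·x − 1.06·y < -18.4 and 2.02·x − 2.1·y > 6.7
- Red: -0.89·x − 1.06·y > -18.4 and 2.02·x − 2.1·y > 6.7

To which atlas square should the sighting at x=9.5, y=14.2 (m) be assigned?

Cyan

-0.89·9.5 − 1.06·14.2 = -23.507, which is < -18.4
2.02·9.5 − 2.1·14.2 = -10.630, which is < 6.7
This sign pattern matches Cyan.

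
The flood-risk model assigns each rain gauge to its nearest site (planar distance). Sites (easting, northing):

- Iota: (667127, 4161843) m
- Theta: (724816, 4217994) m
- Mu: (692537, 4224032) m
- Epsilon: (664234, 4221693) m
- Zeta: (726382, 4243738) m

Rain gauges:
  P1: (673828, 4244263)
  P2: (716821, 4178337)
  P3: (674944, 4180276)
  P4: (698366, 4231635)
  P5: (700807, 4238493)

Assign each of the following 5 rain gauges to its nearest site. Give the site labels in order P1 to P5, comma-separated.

P1 → Epsilon (d²=601449736.00)
P2 → Theta (d²=1636597674.00)
P3 → Iota (d²=400880978.00)
P4 → Mu (d²=91782850.00)
P5 → Mu (d²=277513421.00)

Epsilon, Theta, Iota, Mu, Mu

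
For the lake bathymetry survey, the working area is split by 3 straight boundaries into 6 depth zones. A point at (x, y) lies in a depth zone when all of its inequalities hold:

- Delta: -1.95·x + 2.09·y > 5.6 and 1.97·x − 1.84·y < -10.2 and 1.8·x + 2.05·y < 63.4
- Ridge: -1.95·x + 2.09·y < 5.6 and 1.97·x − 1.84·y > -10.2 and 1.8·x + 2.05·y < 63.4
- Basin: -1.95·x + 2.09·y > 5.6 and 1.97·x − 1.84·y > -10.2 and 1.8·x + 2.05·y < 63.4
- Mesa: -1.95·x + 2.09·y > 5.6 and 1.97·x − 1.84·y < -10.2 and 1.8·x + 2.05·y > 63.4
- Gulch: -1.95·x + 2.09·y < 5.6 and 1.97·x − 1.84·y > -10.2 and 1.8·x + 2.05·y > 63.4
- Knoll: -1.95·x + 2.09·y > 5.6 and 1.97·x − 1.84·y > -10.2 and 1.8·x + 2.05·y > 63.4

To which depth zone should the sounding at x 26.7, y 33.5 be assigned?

-1.95·26.7 + 2.09·33.5 = 17.950, which is > 5.6
1.97·26.7 − 1.84·33.5 = -9.041, which is > -10.2
1.8·26.7 + 2.05·33.5 = 116.735, which is > 63.4
This sign pattern matches Knoll.

Knoll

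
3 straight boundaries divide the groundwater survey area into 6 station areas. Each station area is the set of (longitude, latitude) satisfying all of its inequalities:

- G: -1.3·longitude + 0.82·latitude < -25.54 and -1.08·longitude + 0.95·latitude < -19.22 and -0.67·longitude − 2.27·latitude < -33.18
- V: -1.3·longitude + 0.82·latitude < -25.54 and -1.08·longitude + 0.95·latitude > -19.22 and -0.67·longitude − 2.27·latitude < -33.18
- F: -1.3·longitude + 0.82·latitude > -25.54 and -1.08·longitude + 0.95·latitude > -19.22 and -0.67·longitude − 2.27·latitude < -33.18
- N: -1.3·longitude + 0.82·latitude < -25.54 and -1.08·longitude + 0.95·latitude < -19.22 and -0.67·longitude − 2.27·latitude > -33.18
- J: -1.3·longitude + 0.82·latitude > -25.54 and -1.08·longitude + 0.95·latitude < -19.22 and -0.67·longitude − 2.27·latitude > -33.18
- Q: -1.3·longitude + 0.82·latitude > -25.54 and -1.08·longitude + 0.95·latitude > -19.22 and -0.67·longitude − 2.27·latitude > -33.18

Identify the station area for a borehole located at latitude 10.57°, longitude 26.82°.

V

-1.3·26.82 + 0.82·10.57 = -26.199, which is < -25.54
-1.08·26.82 + 0.95·10.57 = -18.924, which is > -19.22
-0.67·26.82 − 2.27·10.57 = -41.963, which is < -33.18
This sign pattern matches V.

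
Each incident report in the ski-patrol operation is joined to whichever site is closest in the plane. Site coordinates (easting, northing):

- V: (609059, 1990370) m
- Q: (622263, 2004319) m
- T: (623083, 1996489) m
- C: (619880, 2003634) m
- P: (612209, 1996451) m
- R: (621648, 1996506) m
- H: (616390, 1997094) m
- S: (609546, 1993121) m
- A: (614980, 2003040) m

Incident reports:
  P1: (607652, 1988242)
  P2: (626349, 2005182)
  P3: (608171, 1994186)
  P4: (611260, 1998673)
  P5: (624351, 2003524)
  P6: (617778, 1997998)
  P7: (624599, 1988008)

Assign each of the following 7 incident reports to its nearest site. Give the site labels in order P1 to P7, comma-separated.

P1 → V (d²=6508033.00)
P2 → Q (d²=17440165.00)
P3 → S (d²=3024850.00)
P4 → P (d²=5837885.00)
P5 → Q (d²=4991769.00)
P6 → H (d²=2743760.00)
P7 → T (d²=74225617.00)

V, Q, S, P, Q, H, T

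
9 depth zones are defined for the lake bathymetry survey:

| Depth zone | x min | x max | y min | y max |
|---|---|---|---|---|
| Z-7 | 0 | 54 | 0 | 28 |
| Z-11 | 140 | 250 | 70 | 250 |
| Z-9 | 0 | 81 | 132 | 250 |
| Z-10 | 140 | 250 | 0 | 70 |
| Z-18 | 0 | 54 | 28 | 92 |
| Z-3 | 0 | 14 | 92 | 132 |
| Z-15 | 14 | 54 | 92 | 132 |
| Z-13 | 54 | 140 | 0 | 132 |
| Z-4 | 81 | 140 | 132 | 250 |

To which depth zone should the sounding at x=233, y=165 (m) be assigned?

The point has x = 233 and y = 165.
Only Z-11 satisfies 140 ≤ x ≤ 250 and 70 ≤ y ≤ 250.

Z-11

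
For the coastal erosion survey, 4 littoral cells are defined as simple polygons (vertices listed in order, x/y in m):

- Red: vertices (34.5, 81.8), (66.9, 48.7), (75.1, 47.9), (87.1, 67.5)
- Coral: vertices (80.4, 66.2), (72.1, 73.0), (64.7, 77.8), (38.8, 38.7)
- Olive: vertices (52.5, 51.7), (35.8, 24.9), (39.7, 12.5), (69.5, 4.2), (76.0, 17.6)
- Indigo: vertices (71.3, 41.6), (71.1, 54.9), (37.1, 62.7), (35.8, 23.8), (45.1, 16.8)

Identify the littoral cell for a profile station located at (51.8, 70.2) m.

Cast a ray rightward from (51.8, 70.2). For each polygon, the edges (by vertex number in listed order) whose endpoints lie on opposite sides of y = 70.2, where each meets that height, and whether that is right or left of the point:
Red: 1–2 at x≈45.85 (left), 4–1 at x≈77.17 (right) → 1 crossing.
Coral: 1–2 at x≈75.52 (right), 3–4 at x≈59.67 (right) → 2 crossings.
Olive: no edge straddles that height → 0 crossings.
Indigo: no edge straddles that height → 0 crossings.
Only Red has an odd count, so the point is inside Red.

Red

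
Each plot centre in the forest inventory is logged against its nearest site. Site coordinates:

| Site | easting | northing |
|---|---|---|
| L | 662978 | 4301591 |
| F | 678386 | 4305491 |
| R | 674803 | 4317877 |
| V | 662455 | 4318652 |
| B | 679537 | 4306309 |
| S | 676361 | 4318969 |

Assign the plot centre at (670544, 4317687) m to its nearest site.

R

Squared distances to each site:
L: 316325572.000; F: 210239380.000; R: 18175181.000; V: 66363146.000; B: 210332933.000; S: 35481013.000.
Minimum at R.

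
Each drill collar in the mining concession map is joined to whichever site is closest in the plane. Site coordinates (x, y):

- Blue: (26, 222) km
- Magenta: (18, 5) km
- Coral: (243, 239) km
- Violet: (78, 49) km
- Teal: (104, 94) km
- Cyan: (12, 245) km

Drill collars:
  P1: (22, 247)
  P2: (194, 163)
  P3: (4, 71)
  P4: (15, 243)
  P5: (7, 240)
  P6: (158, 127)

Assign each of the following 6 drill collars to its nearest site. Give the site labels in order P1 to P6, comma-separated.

P1 → Cyan (d²=104.00)
P2 → Coral (d²=8177.00)
P3 → Magenta (d²=4552.00)
P4 → Cyan (d²=13.00)
P5 → Cyan (d²=50.00)
P6 → Teal (d²=4005.00)

Cyan, Coral, Magenta, Cyan, Cyan, Teal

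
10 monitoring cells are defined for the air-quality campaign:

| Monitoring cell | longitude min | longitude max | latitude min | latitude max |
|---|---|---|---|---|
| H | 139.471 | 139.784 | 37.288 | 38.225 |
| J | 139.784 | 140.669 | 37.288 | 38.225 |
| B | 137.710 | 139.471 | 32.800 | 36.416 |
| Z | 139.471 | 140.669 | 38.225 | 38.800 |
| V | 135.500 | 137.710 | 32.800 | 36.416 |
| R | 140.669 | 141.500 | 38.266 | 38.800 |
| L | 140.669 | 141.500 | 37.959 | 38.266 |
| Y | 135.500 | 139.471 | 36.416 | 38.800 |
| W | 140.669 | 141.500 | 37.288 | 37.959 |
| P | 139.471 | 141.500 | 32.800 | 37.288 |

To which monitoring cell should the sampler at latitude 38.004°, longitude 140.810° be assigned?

The point has longitude = 140.810 and latitude = 38.004.
Only L satisfies 140.669 ≤ longitude ≤ 141.500 and 37.959 ≤ latitude ≤ 38.266.

L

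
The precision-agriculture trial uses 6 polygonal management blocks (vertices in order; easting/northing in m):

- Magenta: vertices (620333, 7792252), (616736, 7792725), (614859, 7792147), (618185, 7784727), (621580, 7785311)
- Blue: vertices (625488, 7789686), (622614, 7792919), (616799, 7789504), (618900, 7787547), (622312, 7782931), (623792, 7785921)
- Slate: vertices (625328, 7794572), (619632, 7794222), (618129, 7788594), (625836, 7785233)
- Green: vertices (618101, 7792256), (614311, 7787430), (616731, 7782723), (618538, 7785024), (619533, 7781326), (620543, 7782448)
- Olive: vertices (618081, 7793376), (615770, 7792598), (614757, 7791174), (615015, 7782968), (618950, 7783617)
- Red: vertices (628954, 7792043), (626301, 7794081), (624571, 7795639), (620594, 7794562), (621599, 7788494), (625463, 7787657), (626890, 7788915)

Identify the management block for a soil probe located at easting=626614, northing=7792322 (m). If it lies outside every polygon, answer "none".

Cast a ray rightward from (626614, 7792322). For each polygon, the edges (by vertex number in listed order) whose endpoints lie on opposite sides of northing = 7792322, where each meets that height, and whether that is right or left of the point:
Magenta: 1–2 at easting≈619800.7 (left), 2–3 at easting≈615427.3 (left) → 0 crossings.
Blue: 1–2 at easting≈623144.7 (left), 2–3 at easting≈621597.4 (left) → 0 crossings.
Slate: 2–3 at easting≈619124.6 (left), 4–1 at easting≈625450.4 (left) → 0 crossings.
Green: no edge straddles that height → 0 crossings.
Olive: 2–3 at easting≈615573.7 (left), 5–1 at easting≈618174.9 (left) → 0 crossings.
Red: 1–2 at easting≈628590.8 (right), 4–5 at easting≈620965.0 (left) → 1 crossing.
Only Red has an odd count, so the point is inside Red.

Red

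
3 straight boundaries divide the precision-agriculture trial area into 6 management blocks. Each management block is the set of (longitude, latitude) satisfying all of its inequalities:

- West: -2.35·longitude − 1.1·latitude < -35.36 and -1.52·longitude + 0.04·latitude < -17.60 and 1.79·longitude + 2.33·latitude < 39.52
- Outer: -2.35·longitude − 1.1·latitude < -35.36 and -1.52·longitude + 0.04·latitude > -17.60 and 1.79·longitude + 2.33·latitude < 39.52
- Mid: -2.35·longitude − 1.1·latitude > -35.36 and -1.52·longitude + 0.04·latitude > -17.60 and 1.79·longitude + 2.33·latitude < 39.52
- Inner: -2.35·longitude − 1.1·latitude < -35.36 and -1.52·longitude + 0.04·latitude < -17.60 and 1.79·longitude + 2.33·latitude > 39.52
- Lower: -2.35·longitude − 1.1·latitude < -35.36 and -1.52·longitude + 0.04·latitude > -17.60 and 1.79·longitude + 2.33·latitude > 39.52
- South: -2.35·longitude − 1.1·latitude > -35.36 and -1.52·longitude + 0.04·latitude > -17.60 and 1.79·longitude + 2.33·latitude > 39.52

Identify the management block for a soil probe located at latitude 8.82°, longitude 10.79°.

South

-2.35·10.79 − 1.1·8.82 = -35.059, which is > -35.36
-1.52·10.79 + 0.04·8.82 = -16.048, which is > -17.60
1.79·10.79 + 2.33·8.82 = 39.865, which is > 39.52
This sign pattern matches South.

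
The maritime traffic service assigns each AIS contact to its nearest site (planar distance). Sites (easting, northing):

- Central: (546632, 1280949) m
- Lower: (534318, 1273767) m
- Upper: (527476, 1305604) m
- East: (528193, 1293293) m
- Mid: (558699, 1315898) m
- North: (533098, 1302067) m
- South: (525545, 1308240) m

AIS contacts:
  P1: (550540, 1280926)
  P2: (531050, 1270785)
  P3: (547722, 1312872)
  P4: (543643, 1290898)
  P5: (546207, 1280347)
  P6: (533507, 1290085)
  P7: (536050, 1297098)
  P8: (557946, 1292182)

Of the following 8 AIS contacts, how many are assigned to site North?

1

P1 → Central
P2 → Lower
P3 → Mid
P4 → Central
P5 → Central
P6 → East
P7 → North
P8 → Central
1 of the 8 goes to North.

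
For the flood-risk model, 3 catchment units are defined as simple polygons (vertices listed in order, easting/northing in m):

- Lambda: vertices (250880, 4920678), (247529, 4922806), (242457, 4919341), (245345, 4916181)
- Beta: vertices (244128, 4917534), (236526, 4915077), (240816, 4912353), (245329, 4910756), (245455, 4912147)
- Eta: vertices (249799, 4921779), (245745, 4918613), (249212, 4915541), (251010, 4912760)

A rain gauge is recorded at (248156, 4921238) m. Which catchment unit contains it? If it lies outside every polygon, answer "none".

Lambda

Cast a ray rightward from (248156, 4921238). For each polygon, the edges (by vertex number in listed order) whose endpoints lie on opposite sides of northing = 4921238, where each meets that height, and whether that is right or left of the point:
Lambda: 1–2 at easting≈249998.2 (right), 2–3 at easting≈245233.8 (left) → 1 crossing.
Beta: no edge straddles that height → 0 crossings.
Eta: 1–2 at easting≈249106.3 (right), 4–1 at easting≈249871.6 (right) → 2 crossings.
Only Lambda has an odd count, so the point is inside Lambda.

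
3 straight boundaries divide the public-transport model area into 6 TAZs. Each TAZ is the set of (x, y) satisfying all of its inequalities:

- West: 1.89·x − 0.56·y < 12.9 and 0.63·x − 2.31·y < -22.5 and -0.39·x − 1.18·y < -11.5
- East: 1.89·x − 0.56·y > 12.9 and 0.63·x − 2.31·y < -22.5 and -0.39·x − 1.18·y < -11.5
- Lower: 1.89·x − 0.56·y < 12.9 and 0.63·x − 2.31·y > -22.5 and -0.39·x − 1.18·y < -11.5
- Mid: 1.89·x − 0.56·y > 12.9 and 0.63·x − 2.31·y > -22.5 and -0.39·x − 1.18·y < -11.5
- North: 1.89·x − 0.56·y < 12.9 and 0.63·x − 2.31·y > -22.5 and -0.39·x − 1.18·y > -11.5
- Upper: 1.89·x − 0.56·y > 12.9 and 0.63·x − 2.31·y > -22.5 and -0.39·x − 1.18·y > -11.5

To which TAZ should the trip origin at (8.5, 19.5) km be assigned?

West

1.89·8.5 − 0.56·19.5 = 5.145, which is < 12.9
0.63·8.5 − 2.31·19.5 = -39.690, which is < -22.5
-0.39·8.5 − 1.18·19.5 = -26.325, which is < -11.5
This sign pattern matches West.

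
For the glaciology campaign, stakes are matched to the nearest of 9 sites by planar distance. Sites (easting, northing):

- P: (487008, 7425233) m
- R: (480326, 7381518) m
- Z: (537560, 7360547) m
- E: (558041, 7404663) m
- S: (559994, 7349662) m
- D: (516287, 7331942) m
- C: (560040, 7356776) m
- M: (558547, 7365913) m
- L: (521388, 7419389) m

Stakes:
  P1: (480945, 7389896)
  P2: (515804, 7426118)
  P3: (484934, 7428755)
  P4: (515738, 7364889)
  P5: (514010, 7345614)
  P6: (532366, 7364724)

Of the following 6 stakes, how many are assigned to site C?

0

P1 → R
P2 → L
P3 → P
P4 → Z
P5 → D
P6 → Z
0 of the 6 go to C.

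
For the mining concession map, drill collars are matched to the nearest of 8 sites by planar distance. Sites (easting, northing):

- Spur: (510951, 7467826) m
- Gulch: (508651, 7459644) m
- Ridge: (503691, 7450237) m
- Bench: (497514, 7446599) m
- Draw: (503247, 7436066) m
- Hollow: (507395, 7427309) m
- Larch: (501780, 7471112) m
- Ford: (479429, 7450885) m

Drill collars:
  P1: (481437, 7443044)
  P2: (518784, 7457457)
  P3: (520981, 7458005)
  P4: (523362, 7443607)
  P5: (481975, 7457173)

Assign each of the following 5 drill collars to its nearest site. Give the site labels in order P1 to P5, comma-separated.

P1 → Ford (d²=65513345.00)
P2 → Gulch (d²=107460658.00)
P3 → Gulch (d²=154715221.00)
P4 → Ridge (d²=430905141.00)
P5 → Ford (d²=46021060.00)

Ford, Gulch, Gulch, Ridge, Ford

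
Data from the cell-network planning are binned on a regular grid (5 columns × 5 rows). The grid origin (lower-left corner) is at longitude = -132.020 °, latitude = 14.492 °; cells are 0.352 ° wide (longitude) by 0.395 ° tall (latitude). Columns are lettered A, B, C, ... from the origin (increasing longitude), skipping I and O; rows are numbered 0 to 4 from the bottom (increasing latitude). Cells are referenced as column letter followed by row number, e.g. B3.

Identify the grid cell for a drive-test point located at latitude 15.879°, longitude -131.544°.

B3

Column index: ⌊(-131.544 − -132.020) / 0.352⌋ = ⌊1.352⌋ = 1 → column B
Row offset from origin: ⌊(15.879 − 14.492) / 0.395⌋ = ⌊3.511⌋ = 3 → row 3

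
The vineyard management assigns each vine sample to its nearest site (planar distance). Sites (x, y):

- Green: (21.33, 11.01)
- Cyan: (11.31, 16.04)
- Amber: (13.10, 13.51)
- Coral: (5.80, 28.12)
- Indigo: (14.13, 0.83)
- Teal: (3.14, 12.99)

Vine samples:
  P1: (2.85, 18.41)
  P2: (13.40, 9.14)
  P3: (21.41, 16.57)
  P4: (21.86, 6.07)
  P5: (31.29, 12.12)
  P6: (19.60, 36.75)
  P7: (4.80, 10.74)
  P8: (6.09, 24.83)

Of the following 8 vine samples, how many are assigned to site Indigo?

0

P1 → Teal
P2 → Amber
P3 → Green
P4 → Green
P5 → Green
P6 → Coral
P7 → Teal
P8 → Coral
0 of the 8 go to Indigo.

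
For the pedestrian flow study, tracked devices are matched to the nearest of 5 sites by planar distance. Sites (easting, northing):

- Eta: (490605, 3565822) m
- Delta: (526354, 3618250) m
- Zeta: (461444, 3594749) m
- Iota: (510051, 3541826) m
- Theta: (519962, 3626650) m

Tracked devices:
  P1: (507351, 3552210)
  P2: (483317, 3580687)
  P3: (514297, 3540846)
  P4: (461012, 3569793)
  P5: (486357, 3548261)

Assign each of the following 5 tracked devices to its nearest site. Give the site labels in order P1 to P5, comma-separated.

Iota, Eta, Iota, Zeta, Eta

P1 → Iota (d²=115117456.00)
P2 → Eta (d²=274083169.00)
P3 → Iota (d²=18988916.00)
P4 → Zeta (d²=622988560.00)
P5 → Eta (d²=326434225.00)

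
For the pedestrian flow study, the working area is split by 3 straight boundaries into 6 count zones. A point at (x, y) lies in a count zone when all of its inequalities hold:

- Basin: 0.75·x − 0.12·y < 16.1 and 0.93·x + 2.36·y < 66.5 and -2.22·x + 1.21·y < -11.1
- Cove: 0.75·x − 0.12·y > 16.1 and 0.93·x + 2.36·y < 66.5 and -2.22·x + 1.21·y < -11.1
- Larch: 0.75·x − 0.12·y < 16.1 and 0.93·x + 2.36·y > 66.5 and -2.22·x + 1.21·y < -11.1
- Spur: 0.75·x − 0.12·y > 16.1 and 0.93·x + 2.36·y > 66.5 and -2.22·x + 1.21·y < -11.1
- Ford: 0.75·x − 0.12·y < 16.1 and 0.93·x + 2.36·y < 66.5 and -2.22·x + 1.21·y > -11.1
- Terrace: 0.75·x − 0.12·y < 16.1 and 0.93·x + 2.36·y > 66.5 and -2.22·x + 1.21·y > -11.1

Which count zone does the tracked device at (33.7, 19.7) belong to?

0.75·33.7 − 0.12·19.7 = 22.911, which is > 16.1
0.93·33.7 + 2.36·19.7 = 77.833, which is > 66.5
-2.22·33.7 + 1.21·19.7 = -50.977, which is < -11.1
This sign pattern matches Spur.

Spur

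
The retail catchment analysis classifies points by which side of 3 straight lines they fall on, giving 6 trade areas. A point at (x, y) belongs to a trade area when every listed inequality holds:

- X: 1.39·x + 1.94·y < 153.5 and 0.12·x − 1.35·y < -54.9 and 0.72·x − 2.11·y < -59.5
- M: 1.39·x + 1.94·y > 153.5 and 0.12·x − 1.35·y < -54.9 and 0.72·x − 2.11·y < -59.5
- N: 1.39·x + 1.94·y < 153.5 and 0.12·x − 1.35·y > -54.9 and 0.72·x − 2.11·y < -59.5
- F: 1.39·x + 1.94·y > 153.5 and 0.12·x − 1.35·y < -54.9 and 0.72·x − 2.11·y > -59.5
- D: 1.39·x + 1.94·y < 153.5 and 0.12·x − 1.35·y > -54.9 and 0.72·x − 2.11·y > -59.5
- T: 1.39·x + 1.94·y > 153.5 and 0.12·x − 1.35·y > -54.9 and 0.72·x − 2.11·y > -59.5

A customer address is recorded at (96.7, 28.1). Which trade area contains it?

T

1.39·96.7 + 1.94·28.1 = 188.927, which is > 153.5
0.12·96.7 − 1.35·28.1 = -26.331, which is > -54.9
0.72·96.7 − 2.11·28.1 = 10.333, which is > -59.5
This sign pattern matches T.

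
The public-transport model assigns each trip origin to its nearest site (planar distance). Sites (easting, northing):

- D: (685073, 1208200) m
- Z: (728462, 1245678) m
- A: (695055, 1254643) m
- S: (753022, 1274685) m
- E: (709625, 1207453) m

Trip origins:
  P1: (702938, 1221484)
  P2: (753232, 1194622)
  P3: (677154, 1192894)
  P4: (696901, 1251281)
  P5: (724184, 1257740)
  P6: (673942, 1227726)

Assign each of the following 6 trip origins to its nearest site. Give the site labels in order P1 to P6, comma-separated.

E, E, D, A, Z, D

P1 → E (d²=241584930.00)
P2 → E (d²=2066205010.00)
P3 → D (d²=296984197.00)
P4 → A (d²=14710760.00)
P5 → Z (d²=163793128.00)
P6 → D (d²=505163837.00)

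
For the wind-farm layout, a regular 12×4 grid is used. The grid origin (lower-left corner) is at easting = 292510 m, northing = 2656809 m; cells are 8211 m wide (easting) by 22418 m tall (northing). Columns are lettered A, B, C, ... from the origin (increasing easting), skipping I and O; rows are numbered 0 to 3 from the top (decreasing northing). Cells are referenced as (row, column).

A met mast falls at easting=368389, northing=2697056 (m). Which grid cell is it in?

(2, K)

Column index: ⌊(368389 − 292510) / 8211⌋ = ⌊9.241⌋ = 9 → column K
Row offset from origin: ⌊(2697056 − 2656809) / 22418⌋ = ⌊1.795⌋ = 1 → row 2 (counted from top)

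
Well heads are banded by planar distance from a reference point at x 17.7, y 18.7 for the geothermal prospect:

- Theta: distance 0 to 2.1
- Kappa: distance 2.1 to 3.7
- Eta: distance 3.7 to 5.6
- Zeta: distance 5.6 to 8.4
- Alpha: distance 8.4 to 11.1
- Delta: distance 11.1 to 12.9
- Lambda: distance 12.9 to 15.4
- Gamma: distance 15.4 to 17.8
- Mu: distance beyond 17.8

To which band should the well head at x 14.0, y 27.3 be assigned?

Alpha

Distance = √((14.0−17.7)² + (27.3−18.7)²) = √(13.690 + 73.960) = 9.362.
8.4 ≤ 9.362 < 11.1 → Alpha.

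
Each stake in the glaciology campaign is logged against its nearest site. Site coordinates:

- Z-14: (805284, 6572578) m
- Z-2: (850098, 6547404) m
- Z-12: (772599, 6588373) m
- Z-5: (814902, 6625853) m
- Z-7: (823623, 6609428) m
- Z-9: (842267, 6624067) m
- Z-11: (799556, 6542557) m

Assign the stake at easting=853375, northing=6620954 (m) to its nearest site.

Squared distances to each site:
Z-14: 4652981657.000; Z-2: 5420341229.000; Z-12: 7586283737.000; Z-5: 1504171930.000; Z-7: 1018030180.000; Z-9: 133078433.000; Z-11: 9042574370.000.
Minimum at Z-9.

Z-9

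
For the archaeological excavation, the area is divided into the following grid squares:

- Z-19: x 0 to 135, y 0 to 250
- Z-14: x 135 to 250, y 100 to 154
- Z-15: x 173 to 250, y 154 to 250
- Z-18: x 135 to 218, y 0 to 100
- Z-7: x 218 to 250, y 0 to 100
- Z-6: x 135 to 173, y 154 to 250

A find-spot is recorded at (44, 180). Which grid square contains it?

Z-19

The point has x = 44 and y = 180.
Only Z-19 satisfies 0 ≤ x ≤ 135 and 0 ≤ y ≤ 250.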